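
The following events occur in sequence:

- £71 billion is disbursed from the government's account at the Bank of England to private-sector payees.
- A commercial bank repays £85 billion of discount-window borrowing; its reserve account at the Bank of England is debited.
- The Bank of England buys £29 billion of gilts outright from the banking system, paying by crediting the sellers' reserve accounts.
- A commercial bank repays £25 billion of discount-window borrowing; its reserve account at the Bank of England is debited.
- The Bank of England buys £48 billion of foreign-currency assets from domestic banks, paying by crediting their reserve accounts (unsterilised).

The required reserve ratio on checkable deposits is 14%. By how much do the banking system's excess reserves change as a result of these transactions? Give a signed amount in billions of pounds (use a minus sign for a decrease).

+£28.06 billion

Government spending £71 billion: reserves +£71B, deposits +£71B.
Discount-window repayment £85 billion: reserves −£85B, deposits 0.
OMO purchase (from banks) £29 billion: reserves +£29B, deposits 0.
Discount-window repayment £25 billion: reserves −£25B, deposits 0.
FX purchase £48 billion: reserves +£48B, deposits 0.
Totals: Δreserves = +£38B, Δdeposits = +£71B.
Δrequired reserves = 14% × +£71B = +£9.94B.
Δexcess reserves = Δreserves − Δrequired = +£38B − (+£9.94B) = +£28.06 billion.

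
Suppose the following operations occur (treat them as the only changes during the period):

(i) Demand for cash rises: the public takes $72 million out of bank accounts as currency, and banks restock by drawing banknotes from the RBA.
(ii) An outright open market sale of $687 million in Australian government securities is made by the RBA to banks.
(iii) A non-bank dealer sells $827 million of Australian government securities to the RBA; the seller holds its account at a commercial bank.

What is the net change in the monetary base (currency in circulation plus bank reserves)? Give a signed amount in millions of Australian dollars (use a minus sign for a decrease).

Currency withdrawal $72 million: just a shift between currency and reserves — both are base money → 0.
OMO sale (to banks) $687 million: RBA balance sheet contracts → −$687M.
Asset purchase (from non-banks) $827 million: RBA balance sheet expands → +$827M.
Net: 0 − 687 + 827 = +$140 million.

+$140 million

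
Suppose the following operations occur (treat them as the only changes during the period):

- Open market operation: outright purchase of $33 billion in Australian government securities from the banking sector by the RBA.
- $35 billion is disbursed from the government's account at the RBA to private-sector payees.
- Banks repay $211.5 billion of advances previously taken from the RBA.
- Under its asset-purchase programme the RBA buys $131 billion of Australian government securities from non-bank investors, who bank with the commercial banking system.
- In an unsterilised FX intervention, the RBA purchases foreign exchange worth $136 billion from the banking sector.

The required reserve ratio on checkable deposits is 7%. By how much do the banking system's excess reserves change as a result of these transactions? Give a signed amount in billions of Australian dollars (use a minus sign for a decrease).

OMO purchase (from banks) $33 billion: reserves +$33B, deposits 0.
Government spending $35 billion: reserves +$35B, deposits +$35B.
Discount-window repayment $211.5 billion: reserves −$211.5B, deposits 0.
Asset purchase (from non-banks) $131 billion: reserves +$131B, deposits +$131B.
FX purchase $136 billion: reserves +$136B, deposits 0.
Totals: Δreserves = +$123.5B, Δdeposits = +$166B.
Δrequired reserves = 7% × +$166B = +$11.62B.
Δexcess reserves = Δreserves − Δrequired = +$123.5B − (+$11.62B) = +$111.88 billion.

+$111.88 billion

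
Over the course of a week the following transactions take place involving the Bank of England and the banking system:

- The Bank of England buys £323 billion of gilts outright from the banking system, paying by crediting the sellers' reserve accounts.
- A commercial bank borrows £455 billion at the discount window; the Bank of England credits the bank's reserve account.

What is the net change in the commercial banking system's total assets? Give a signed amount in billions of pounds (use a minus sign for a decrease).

+£455 billion

OMO purchase (from banks) £323 billion: just an asset swap on bank balance sheets → 0.
Discount-window loan £455 billion: bank balance sheets expand → +£455B.
Net: 0 + 455 = +£455 billion.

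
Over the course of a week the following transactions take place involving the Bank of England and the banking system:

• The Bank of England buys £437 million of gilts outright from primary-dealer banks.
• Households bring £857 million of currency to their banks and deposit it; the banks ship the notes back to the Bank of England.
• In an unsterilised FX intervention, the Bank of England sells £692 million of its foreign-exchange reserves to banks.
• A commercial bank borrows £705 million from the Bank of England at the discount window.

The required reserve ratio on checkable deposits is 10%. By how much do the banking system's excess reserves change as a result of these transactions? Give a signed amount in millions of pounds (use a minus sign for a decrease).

OMO purchase (from banks) £437 million: reserves +£437M, deposits 0.
Currency deposit £857 million: reserves +£857M, deposits +£857M.
FX sale £692 million: reserves −£692M, deposits 0.
Discount-window loan £705 million: reserves +£705M, deposits 0.
Totals: Δreserves = +£1307M, Δdeposits = +£857M.
Δrequired reserves = 10% × +£857M = +£85.7M.
Δexcess reserves = Δreserves − Δrequired = +£1307M − (+£85.7M) = +£1221.3 million.

+£1221.3 million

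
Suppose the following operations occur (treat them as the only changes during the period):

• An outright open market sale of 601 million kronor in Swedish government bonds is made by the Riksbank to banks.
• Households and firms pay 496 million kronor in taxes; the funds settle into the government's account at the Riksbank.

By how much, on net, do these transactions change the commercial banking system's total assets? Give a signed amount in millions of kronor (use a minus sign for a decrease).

OMO sale (to banks) 601 million kronor: just an asset swap on bank balance sheets → 0.
Government account inflow 496 million kronor: bank balance sheets shrink → −496M.
Net: 0 − 496 = -496 million.

-496 million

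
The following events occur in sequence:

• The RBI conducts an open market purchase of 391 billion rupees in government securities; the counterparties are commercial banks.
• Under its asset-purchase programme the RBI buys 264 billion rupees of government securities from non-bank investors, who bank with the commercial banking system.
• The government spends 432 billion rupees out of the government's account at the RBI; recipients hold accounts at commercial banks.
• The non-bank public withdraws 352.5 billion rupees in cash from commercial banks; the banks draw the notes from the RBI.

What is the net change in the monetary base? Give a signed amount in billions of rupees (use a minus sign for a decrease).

RBI balance sheet:
  Assets:      Securities +655B
  Liabilities: Bank reserves +734.5B, Currency in circulation +352.5B, Government deposits −432B
Commercial banking system:
  Assets:      Reserves at CB +734.5B, Securities −391B
  Liabilities: Checkable deposits +343.5B
Monetary base = currency + reserves: +352.5B + (+734.5B) = +1087 billion.

+1087 billion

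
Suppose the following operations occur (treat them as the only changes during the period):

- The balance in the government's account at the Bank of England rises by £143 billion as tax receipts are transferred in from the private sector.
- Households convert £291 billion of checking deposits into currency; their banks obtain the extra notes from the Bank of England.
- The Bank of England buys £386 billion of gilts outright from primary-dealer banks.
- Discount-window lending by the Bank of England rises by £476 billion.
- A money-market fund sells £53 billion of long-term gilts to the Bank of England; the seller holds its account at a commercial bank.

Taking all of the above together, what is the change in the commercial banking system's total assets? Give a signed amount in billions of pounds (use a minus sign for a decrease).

+£95 billion

Bank of England balance sheet:
  Assets:      Securities +£439B, Loans to banks +£476B
  Liabilities: Bank reserves +£481B, Currency in circulation +£291B, Government deposits +£143B
Commercial banking system:
  Assets:      Reserves at CB +£481B, Securities −£386B
  Liabilities: Checkable deposits −£381B, Borrowings from CB +£476B
Change in total bank assets = +£95 billion.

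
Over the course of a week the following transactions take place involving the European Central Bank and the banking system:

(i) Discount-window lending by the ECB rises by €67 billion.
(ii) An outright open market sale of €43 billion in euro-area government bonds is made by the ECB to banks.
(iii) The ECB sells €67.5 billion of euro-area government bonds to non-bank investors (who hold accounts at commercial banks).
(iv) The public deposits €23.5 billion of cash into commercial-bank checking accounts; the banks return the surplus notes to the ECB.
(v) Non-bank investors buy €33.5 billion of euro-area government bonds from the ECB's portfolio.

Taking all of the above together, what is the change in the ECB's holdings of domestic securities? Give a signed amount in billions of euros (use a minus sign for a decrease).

ECB balance sheet:
  Assets:      Securities −€144B, Loans to banks +€67B
  Liabilities: Bank reserves −€53.5B, Currency in circulation −€23.5B
So the change in the ECB's holdings of domestic securities is -€144 billion.

-€144 billion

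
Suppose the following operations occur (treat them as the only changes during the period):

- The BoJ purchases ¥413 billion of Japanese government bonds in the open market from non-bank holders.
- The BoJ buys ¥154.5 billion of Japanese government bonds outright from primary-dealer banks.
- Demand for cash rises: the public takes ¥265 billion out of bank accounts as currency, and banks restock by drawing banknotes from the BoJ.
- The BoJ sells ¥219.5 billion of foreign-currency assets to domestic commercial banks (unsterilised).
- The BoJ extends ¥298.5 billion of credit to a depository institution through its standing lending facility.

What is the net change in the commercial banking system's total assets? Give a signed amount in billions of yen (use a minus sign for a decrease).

+¥446.5 billion

BoJ balance sheet:
  Assets:      Securities +¥567.5B, Loans to banks +¥298.5B, Foreign assets −¥219.5B
  Liabilities: Bank reserves +¥381.5B, Currency in circulation +¥265B
Commercial banking system:
  Assets:      Reserves at CB +¥381.5B, Securities −¥154.5B, Foreign assets +¥219.5B
  Liabilities: Checkable deposits +¥148B, Borrowings from CB +¥298.5B
Change in total bank assets = +¥446.5 billion.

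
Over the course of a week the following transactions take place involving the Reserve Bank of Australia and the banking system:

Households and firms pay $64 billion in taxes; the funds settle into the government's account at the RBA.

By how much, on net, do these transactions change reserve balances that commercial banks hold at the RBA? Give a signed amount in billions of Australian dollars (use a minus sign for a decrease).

-$64 billion

RBA balance sheet:
  Assets:      no change
  Liabilities: Bank reserves −$64B, Government deposits +$64B
So the change in reserve balances that commercial banks hold at the RBA is -$64 billion.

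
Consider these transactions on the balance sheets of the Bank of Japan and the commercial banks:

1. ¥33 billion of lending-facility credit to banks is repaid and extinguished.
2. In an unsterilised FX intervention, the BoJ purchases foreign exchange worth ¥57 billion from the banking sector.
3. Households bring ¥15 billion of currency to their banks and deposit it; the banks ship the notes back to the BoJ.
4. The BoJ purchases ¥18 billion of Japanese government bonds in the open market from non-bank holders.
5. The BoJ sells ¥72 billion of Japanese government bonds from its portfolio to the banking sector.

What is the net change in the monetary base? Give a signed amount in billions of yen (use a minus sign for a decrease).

-¥30 billion

Discount-window repayment ¥33 billion: BoJ balance sheet contracts → −¥33B.
FX purchase ¥57 billion: BoJ balance sheet expands → +¥57B.
Currency deposit ¥15 billion: just a shift between currency and reserves — both are base money → 0.
Asset purchase (from non-banks) ¥18 billion: BoJ balance sheet expands → +¥18B.
OMO sale (to banks) ¥72 billion: BoJ balance sheet contracts → −¥72B.
Net: −33 + 57 + 0 + 18 − 72 = -¥30 billion.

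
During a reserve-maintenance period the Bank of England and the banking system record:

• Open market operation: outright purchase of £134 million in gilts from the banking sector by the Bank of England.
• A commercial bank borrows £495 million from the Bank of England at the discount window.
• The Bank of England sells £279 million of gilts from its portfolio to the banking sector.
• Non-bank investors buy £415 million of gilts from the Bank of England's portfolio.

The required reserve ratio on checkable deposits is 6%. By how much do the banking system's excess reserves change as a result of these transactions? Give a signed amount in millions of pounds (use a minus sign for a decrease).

-£40.1 million

OMO purchase (from banks) £134 million: reserves +£134M, deposits 0.
Discount-window loan £495 million: reserves +£495M, deposits 0.
OMO sale (to banks) £279 million: reserves −£279M, deposits 0.
Asset sale (to non-banks) £415 million: reserves −£415M, deposits −£415M.
Totals: Δreserves = −£65M, Δdeposits = −£415M.
Δrequired reserves = 6% × −£415M = −£24.9M.
Δexcess reserves = Δreserves − Δrequired = −£65M − (−£24.9M) = -£40.1 million.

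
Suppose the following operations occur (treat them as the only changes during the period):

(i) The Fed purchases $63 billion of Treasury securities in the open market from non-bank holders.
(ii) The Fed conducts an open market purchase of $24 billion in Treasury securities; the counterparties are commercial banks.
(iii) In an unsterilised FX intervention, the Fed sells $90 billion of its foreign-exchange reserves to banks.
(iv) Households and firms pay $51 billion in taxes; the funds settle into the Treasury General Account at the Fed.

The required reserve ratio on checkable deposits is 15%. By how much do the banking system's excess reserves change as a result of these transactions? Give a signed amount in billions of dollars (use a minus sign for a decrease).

-$55.8 billion

Asset purchase (from non-banks) $63 billion: reserves +$63B, deposits +$63B.
OMO purchase (from banks) $24 billion: reserves +$24B, deposits 0.
FX sale $90 billion: reserves −$90B, deposits 0.
Government account inflow $51 billion: reserves −$51B, deposits −$51B.
Totals: Δreserves = −$54B, Δdeposits = +$12B.
Δrequired reserves = 15% × +$12B = +$1.8B.
Δexcess reserves = Δreserves − Δrequired = −$54B − (+$1.8B) = -$55.8 billion.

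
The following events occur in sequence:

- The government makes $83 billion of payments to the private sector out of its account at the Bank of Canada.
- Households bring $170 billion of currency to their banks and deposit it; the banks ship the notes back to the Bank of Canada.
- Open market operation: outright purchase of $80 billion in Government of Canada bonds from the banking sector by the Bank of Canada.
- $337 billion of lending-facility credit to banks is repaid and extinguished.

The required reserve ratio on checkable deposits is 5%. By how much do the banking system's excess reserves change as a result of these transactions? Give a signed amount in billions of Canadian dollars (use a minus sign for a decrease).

-$16.65 billion

Government spending $83 billion: reserves +$83B, deposits +$83B.
Currency deposit $170 billion: reserves +$170B, deposits +$170B.
OMO purchase (from banks) $80 billion: reserves +$80B, deposits 0.
Discount-window repayment $337 billion: reserves −$337B, deposits 0.
Totals: Δreserves = −$4B, Δdeposits = +$253B.
Δrequired reserves = 5% × +$253B = +$12.65B.
Δexcess reserves = Δreserves − Δrequired = −$4B − (+$12.65B) = -$16.65 billion.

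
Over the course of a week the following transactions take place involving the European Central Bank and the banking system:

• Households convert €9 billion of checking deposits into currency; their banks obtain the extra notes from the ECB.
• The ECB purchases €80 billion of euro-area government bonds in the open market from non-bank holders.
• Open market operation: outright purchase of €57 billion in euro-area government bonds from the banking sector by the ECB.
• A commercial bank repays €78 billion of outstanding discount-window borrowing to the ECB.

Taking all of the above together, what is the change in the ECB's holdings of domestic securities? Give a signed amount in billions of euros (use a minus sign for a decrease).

Currency withdrawal €9 billion: the ECB's securities portfolio is untouched → 0.
Asset purchase (from non-banks) €80 billion: securities added to the ECB's portfolio → +€80B.
OMO purchase (from banks) €57 billion: securities added to the ECB's portfolio → +€57B.
Discount-window repayment €78 billion: the ECB's securities portfolio is untouched → 0.
Net: 0 + 80 + 57 + 0 = +€137 billion.

+€137 billion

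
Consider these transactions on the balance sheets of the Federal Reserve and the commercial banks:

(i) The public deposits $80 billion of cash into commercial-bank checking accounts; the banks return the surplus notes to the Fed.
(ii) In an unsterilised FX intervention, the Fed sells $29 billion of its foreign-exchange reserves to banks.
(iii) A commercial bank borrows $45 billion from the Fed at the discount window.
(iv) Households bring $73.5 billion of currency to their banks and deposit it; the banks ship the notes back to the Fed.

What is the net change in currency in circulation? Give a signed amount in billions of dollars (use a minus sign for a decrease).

-$153.5 billion

Currency deposit $80 billion: notes return to the central bank → −$80B.
FX sale $29 billion: no currency enters or leaves circulation → 0.
Discount-window loan $45 billion: no currency enters or leaves circulation → 0.
Currency deposit $73.5 billion: notes return to the central bank → −$73.5B.
Net: −80 + 0 + 0 − 73.5 = -$153.5 billion.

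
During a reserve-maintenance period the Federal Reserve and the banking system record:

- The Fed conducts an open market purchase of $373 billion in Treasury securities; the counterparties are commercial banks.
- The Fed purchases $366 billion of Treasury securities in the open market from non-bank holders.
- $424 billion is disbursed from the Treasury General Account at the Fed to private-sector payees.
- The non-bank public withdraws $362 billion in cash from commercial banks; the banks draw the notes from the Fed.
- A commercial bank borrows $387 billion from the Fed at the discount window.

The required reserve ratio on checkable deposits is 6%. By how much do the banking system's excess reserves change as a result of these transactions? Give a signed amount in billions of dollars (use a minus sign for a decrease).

OMO purchase (from banks) $373 billion: reserves +$373B, deposits 0.
Asset purchase (from non-banks) $366 billion: reserves +$366B, deposits +$366B.
Government spending $424 billion: reserves +$424B, deposits +$424B.
Currency withdrawal $362 billion: reserves −$362B, deposits −$362B.
Discount-window loan $387 billion: reserves +$387B, deposits 0.
Totals: Δreserves = +$1188B, Δdeposits = +$428B.
Δrequired reserves = 6% × +$428B = +$25.68B.
Δexcess reserves = Δreserves − Δrequired = +$1188B − (+$25.68B) = +$1162.32 billion.

+$1162.32 billion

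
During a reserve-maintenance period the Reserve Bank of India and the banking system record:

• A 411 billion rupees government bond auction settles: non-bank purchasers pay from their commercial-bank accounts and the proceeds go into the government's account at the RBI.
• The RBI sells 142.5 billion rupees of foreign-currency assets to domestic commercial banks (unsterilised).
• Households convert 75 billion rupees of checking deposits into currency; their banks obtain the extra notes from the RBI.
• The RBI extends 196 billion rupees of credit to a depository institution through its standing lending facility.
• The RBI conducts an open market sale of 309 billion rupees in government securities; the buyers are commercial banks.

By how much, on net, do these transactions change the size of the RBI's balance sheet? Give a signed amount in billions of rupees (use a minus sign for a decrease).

-255.5 billion

Government account inflow 411 billion rupees: only the composition of liabilities changes → 0.
FX sale 142.5 billion rupees: an RBI asset is shed → −142.5B.
Currency withdrawal 75 billion rupees: only the composition of liabilities changes → 0.
Discount-window loan 196 billion rupees: an RBI asset is acquired → +196B.
OMO sale (to banks) 309 billion rupees: an RBI asset is shed → −309B.
Net: 0 − 142.5 + 0 + 196 − 309 = -255.5 billion.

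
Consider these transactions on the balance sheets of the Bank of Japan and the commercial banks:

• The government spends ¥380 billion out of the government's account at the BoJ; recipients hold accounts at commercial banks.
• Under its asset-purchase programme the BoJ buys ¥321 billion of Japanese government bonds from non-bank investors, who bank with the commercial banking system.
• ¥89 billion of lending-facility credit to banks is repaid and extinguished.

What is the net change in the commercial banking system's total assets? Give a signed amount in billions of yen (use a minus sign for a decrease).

+¥612 billion

BoJ balance sheet:
  Assets:      Securities +¥321B, Loans to banks −¥89B
  Liabilities: Bank reserves +¥612B, Government deposits −¥380B
Commercial banking system:
  Assets:      Reserves at CB +¥612B
  Liabilities: Checkable deposits +¥701B, Borrowings from CB −¥89B
Change in total bank assets = +¥612 billion.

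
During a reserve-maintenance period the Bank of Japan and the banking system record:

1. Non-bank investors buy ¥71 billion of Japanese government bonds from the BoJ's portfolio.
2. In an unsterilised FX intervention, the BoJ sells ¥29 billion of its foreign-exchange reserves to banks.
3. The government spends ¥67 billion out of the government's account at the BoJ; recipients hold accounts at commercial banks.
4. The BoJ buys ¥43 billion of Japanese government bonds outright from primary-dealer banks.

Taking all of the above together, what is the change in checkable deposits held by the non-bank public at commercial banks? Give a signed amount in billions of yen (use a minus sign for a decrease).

BoJ balance sheet:
  Assets:      Securities −¥28B, Foreign assets −¥29B
  Liabilities: Bank reserves +¥10B, Government deposits −¥67B
Commercial banking system:
  Assets:      Reserves at CB +¥10B, Securities −¥43B, Foreign assets +¥29B
  Liabilities: Checkable deposits −¥4B
So the change in checkable deposits held by the non-bank public at commercial banks is -¥4 billion.

-¥4 billion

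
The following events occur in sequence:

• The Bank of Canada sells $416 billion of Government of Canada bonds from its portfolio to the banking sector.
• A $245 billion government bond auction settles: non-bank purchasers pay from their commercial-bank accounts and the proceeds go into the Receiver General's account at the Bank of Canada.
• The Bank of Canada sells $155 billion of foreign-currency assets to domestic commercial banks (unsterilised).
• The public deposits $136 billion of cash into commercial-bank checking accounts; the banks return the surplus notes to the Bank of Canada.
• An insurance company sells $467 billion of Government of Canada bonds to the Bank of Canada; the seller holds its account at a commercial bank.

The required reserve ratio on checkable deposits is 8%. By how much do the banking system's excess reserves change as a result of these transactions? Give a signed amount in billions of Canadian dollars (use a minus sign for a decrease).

OMO sale (to banks) $416 billion: reserves −$416B, deposits 0.
Government account inflow $245 billion: reserves −$245B, deposits −$245B.
FX sale $155 billion: reserves −$155B, deposits 0.
Currency deposit $136 billion: reserves +$136B, deposits +$136B.
Asset purchase (from non-banks) $467 billion: reserves +$467B, deposits +$467B.
Totals: Δreserves = −$213B, Δdeposits = +$358B.
Δrequired reserves = 8% × +$358B = +$28.64B.
Δexcess reserves = Δreserves − Δrequired = −$213B − (+$28.64B) = -$241.64 billion.

-$241.64 billion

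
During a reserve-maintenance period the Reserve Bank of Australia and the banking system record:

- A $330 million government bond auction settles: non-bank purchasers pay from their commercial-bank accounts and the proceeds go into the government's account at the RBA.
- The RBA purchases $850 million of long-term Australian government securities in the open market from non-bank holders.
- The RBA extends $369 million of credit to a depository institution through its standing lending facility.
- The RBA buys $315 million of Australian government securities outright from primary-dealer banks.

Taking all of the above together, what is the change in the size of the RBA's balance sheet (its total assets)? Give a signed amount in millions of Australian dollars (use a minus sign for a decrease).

RBA balance sheet:
  Assets:      Securities +$1165M, Loans to banks +$369M
  Liabilities: Bank reserves +$1204M, Government deposits +$330M
Change in total RBA assets = +$1534 million.

+$1534 million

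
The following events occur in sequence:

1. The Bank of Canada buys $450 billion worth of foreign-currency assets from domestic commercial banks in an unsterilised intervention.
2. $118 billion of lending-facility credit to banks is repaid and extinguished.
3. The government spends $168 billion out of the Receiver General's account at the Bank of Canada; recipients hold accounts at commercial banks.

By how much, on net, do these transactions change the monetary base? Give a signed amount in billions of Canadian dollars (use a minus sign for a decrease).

+$500 billion

FX purchase $450 billion: Bank of Canada balance sheet expands → +$450B.
Discount-window repayment $118 billion: Bank of Canada balance sheet contracts → −$118B.
Government spending $168 billion: a non-base liability converts back to reserves → +$168B.
Net: 450 − 118 + 168 = +$500 billion.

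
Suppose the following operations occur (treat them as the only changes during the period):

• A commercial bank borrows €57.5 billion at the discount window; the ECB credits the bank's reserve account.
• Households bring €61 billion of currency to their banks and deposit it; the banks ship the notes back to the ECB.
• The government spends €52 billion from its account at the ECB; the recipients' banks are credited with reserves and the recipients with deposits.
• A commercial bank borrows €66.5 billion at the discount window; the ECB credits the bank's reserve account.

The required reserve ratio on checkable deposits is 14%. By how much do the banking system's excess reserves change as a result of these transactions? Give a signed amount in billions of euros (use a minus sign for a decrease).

Discount-window loan €57.5 billion: reserves +€57.5B, deposits 0.
Currency deposit €61 billion: reserves +€61B, deposits +€61B.
Government spending €52 billion: reserves +€52B, deposits +€52B.
Discount-window loan €66.5 billion: reserves +€66.5B, deposits 0.
Totals: Δreserves = +€237B, Δdeposits = +€113B.
Δrequired reserves = 14% × +€113B = +€15.82B.
Δexcess reserves = Δreserves − Δrequired = +€237B − (+€15.82B) = +€221.18 billion.

+€221.18 billion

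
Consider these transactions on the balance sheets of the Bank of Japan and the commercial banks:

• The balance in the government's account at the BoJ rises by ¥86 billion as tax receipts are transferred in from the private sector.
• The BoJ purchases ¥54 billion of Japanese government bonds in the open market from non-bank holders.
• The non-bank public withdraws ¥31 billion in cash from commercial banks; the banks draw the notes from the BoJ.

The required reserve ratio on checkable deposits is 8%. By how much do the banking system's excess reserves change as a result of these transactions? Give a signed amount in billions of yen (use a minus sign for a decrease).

-¥57.96 billion

Government account inflow ¥86 billion: reserves −¥86B, deposits −¥86B.
Asset purchase (from non-banks) ¥54 billion: reserves +¥54B, deposits +¥54B.
Currency withdrawal ¥31 billion: reserves −¥31B, deposits −¥31B.
Totals: Δreserves = −¥63B, Δdeposits = −¥63B.
Δrequired reserves = 8% × −¥63B = −¥5.04B.
Δexcess reserves = Δreserves − Δrequired = −¥63B − (−¥5.04B) = -¥57.96 billion.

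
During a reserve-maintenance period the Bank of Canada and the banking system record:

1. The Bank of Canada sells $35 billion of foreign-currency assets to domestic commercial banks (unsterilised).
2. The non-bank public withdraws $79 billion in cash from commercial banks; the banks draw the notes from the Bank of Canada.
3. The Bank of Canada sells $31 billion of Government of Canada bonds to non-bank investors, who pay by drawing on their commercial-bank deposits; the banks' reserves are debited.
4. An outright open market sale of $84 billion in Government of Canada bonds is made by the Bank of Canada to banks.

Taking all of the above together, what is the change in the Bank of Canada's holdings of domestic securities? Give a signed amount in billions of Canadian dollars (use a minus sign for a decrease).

FX sale $35 billion: the Bank of Canada's securities portfolio is untouched → 0.
Currency withdrawal $79 billion: the Bank of Canada's securities portfolio is untouched → 0.
Asset sale (to non-banks) $31 billion: securities removed from the Bank of Canada's portfolio → −$31B.
OMO sale (to banks) $84 billion: securities removed from the Bank of Canada's portfolio → −$84B.
Net: 0 + 0 − 31 − 84 = -$115 billion.

-$115 billion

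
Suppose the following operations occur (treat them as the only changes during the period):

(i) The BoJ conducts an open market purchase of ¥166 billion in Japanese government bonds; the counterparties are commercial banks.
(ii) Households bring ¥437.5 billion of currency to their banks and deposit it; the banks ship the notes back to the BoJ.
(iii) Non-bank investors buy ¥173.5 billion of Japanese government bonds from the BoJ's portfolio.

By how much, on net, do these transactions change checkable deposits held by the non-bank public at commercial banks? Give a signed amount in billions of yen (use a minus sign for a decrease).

BoJ balance sheet:
  Assets:      Securities −¥7.5B
  Liabilities: Bank reserves +¥430B, Currency in circulation −¥437.5B
Commercial banking system:
  Assets:      Reserves at CB +¥430B, Securities −¥166B
  Liabilities: Checkable deposits +¥264B
So the change in checkable deposits held by the non-bank public at commercial banks is +¥264 billion.

+¥264 billion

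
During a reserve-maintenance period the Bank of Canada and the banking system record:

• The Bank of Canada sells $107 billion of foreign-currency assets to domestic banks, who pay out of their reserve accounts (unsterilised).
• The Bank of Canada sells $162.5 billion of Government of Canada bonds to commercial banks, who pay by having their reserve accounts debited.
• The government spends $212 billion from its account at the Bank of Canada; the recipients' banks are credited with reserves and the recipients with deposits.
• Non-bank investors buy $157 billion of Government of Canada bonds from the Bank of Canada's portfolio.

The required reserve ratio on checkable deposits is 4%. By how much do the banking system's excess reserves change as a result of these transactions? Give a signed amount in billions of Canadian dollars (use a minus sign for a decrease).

-$216.7 billion

FX sale $107 billion: reserves −$107B, deposits 0.
OMO sale (to banks) $162.5 billion: reserves −$162.5B, deposits 0.
Government spending $212 billion: reserves +$212B, deposits +$212B.
Asset sale (to non-banks) $157 billion: reserves −$157B, deposits −$157B.
Totals: Δreserves = −$214.5B, Δdeposits = +$55B.
Δrequired reserves = 4% × +$55B = +$2.2B.
Δexcess reserves = Δreserves − Δrequired = −$214.5B − (+$2.2B) = -$216.7 billion.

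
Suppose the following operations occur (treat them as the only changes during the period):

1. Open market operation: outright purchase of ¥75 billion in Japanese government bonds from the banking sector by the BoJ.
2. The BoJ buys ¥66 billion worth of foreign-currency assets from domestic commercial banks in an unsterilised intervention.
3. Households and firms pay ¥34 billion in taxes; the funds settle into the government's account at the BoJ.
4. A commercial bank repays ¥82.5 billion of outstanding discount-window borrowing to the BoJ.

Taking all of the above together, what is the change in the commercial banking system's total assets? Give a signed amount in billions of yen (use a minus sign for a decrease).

OMO purchase (from banks) ¥75 billion: just an asset swap on bank balance sheets → 0.
FX purchase ¥66 billion: just an asset swap on bank balance sheets → 0.
Government account inflow ¥34 billion: bank balance sheets shrink → −¥34B.
Discount-window repayment ¥82.5 billion: bank balance sheets shrink → −¥82.5B.
Net: 0 + 0 − 34 − 82.5 = -¥116.5 billion.

-¥116.5 billion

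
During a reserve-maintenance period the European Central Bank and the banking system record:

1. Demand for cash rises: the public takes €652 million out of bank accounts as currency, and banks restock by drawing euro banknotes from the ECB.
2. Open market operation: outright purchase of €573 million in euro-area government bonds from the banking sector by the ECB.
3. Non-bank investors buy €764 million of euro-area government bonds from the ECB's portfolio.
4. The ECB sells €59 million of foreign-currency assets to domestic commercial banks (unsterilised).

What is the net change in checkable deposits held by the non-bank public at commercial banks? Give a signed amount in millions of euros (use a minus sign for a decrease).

-€1416 million

ECB balance sheet:
  Assets:      Securities −€191M, Foreign assets −€59M
  Liabilities: Bank reserves −€902M, Currency in circulation +€652M
Commercial banking system:
  Assets:      Reserves at CB −€902M, Securities −€573M, Foreign assets +€59M
  Liabilities: Checkable deposits −€1416M
So the change in checkable deposits held by the non-bank public at commercial banks is -€1416 million.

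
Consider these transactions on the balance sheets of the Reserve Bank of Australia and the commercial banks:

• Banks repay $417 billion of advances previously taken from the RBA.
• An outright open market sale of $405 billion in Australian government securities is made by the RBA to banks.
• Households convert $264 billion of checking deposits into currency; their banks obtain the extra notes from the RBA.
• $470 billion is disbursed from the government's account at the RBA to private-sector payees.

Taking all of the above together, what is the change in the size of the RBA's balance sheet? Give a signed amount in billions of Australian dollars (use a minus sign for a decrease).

RBA balance sheet:
  Assets:      Securities −$405B, Loans to banks −$417B
  Liabilities: Bank reserves −$616B, Currency in circulation +$264B, Government deposits −$470B
Commercial banking system:
  Assets:      Reserves at CB −$616B, Securities +$405B
  Liabilities: Checkable deposits +$206B, Borrowings from CB −$417B
Change in total RBA assets = -$822 billion.

-$822 billion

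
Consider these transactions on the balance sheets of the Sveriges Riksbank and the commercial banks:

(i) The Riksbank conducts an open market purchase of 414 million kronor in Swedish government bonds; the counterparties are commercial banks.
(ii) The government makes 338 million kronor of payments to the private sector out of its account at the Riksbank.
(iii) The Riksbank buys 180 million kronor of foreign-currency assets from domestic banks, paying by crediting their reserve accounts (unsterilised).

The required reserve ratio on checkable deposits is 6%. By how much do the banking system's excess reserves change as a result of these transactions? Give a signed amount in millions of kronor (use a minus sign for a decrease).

+911.72 million

OMO purchase (from banks) 414 million kronor: reserves +414M, deposits 0.
Government spending 338 million kronor: reserves +338M, deposits +338M.
FX purchase 180 million kronor: reserves +180M, deposits 0.
Totals: Δreserves = +932M, Δdeposits = +338M.
Δrequired reserves = 6% × +338M = +20.28M.
Δexcess reserves = Δreserves − Δrequired = +932M − (+20.28M) = +911.72 million.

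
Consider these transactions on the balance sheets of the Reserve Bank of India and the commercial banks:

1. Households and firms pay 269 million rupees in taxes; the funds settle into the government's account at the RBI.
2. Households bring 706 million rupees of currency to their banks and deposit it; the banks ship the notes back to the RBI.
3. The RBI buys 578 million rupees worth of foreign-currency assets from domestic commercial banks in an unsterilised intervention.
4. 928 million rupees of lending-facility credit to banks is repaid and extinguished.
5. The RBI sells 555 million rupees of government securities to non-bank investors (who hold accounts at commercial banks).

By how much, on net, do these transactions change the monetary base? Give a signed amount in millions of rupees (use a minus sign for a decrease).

Government account inflow 269 million rupees: reserves shift to a non-base liability → −269M.
Currency deposit 706 million rupees: just a shift between currency and reserves — both are base money → 0.
FX purchase 578 million rupees: RBI balance sheet expands → +578M.
Discount-window repayment 928 million rupees: RBI balance sheet contracts → −928M.
Asset sale (to non-banks) 555 million rupees: RBI balance sheet contracts → −555M.
Net: −269 + 0 + 578 − 928 − 555 = -1174 million.

-1174 million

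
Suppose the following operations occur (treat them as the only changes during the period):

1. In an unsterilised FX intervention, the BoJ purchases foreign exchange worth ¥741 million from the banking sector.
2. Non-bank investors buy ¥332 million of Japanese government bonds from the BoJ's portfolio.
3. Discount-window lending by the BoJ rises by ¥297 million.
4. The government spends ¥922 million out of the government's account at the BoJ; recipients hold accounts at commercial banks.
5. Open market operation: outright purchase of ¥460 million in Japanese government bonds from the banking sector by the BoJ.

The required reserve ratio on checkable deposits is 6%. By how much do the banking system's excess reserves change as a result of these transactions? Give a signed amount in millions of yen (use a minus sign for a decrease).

+¥2052.6 million

FX purchase ¥741 million: reserves +¥741M, deposits 0.
Asset sale (to non-banks) ¥332 million: reserves −¥332M, deposits −¥332M.
Discount-window loan ¥297 million: reserves +¥297M, deposits 0.
Government spending ¥922 million: reserves +¥922M, deposits +¥922M.
OMO purchase (from banks) ¥460 million: reserves +¥460M, deposits 0.
Totals: Δreserves = +¥2088M, Δdeposits = +¥590M.
Δrequired reserves = 6% × +¥590M = +¥35.4M.
Δexcess reserves = Δreserves − Δrequired = +¥2088M − (+¥35.4M) = +¥2052.6 million.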